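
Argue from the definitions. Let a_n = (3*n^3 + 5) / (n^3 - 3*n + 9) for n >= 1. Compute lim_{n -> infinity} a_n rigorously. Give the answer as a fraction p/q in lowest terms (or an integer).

Divide numerator and denominator by n^3, the highest power:
numerator / n^3 = 3 + 5/n^3
denominator / n^3 = 1 - 3/n^2 + 9/n^3
As n -> infinity, all terms of the form c/n^k (k >= 1) tend to 0.
So numerator / n^3 -> 3 and denominator / n^3 -> 1.
Therefore lim a_n = 3.

3


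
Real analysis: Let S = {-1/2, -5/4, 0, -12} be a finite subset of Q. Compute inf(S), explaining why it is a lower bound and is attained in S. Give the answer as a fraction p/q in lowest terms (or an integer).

S is finite, so inf(S) = min(S).
Sorted increasing:
-12, -5/4, -1/2, 0
The extremum is -12.
For every x in S, x >= -12. And -12 is in S, so it is attained.
Therefore inf(S) = -12.

-12


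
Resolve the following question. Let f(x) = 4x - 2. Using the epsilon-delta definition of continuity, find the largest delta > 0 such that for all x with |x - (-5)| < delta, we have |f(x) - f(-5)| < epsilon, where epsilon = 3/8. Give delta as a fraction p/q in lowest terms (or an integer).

We compute f(-5) = 4*(-5) - 2 = -22.
|f(x) - f(-5)| = |4x - 2 - (-22)| = |4(x - (-5))| = 4|x - (-5)|.
We need 4|x - (-5)| < 3/8, i.e. |x - (-5)| < 3/8 / 4 = 3/32.
So any delta <= 3/32 works. Conversely, if delta > 3/32, then x = -5 + 3/32 satisfies |x - (-5)| = 3/32 < delta but |f(x) - f(-5)| = 4 * 3/32 = 3/8, which is not < 3/8; so no larger delta works.
Hence the largest such delta is 3/32.

3/32


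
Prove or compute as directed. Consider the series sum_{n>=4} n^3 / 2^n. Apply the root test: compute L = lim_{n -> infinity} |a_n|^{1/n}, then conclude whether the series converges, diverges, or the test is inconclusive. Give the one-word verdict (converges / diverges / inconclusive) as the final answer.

Let a_n denote the general term. Form |a_n|^(1/n) and simplify:
|a_n|^(1/n) = n^(3/n)/2
Take the limit as n -> infinity: L = 1/2.
Since L = 1/2 < 1, the root test implies convergence.

converges


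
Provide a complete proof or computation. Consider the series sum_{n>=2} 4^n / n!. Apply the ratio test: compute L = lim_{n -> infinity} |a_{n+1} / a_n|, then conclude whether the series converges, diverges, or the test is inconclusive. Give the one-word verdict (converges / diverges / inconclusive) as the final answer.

Let a_n denote the general term. Form the ratio a_{n+1}/a_n and simplify:
a_{n+1}/a_n = 4/(n + 1)
Take the limit as n -> infinity: L = 0.
Since L = 0 < 1, the ratio test implies the series converges.

converges


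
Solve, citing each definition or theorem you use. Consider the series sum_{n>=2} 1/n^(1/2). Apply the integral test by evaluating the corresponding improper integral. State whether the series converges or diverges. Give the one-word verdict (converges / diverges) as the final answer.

Let f(x) = 1/sqrt(x). Then f is positive, continuous, and decreasing on [2, infinity), so the integral test applies.
Compute the improper integral int_{2}^infinity f(x) dx:
  antiderivative F(x) = 2*sqrt(x).
  As x -> infinity, F(x) -> infinity (since p = 1/2 < 1).
  So the integral diverges. By the integral test, the series diverges.

diverges


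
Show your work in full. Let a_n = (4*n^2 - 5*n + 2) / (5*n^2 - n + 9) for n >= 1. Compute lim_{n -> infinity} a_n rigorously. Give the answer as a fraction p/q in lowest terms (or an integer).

Divide numerator and denominator by n^2, the highest power:
numerator / n^2 = 4 - 5/n + 2/n^2
denominator / n^2 = 5 - 1/n + 9/n^2
As n -> infinity, all terms of the form c/n^k (k >= 1) tend to 0.
So numerator / n^2 -> 4 and denominator / n^2 -> 5.
Therefore lim a_n = 4/5.

4/5


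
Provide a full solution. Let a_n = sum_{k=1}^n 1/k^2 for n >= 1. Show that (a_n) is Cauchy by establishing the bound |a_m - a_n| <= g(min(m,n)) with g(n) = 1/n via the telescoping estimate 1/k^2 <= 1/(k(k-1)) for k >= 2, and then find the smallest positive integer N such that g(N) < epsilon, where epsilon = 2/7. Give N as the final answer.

For m > n >= 1: |a_m - a_n| = sum_{k=n+1}^m 1/k^2.
Use 1/k^2 <= 1/(k(k-1)) = 1/(k-1) - 1/k for k >= 2:
sum_{k=n+1}^m 1/k^2 <= sum_{k=n+1}^m (1/(k-1) - 1/k) = 1/n - 1/m <= 1/n.
By symmetry the same bound holds with n,m swapped, so |a_m - a_n| <= 1/min(m,n) = g(min(m,n)). Since g(n) -> 0, (a_n) is Cauchy.
Now solve g(N) < 2/7: 1/N < 2/7 <=> N > 1/(2/7) = 7/2.
The smallest integer strictly greater than 7/2 is N = 4.
Check: g(4) = 1/4 < 2/7; g(3) = 1/3 >= 2/7. So N = 4.

4


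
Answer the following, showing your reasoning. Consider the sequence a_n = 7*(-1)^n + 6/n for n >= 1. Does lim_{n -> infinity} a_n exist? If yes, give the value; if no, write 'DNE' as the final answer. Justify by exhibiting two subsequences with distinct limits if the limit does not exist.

Examine the behaviour of a_n along subsequences.
a_{2k} = 7 + 6/(2k) -> 7. a_{2k+1} = -7 + 6/(2k+1) -> -7.
Since these two subsequential limits are 7 and -7, distinct, the full sequence cannot converge (a convergent sequence has all subsequences tending to the same limit). So lim a_n does not exist.

DNE


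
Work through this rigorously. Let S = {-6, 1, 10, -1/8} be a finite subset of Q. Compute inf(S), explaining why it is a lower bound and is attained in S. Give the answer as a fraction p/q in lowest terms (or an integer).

S is finite, so inf(S) = min(S).
Sorted increasing:
-6, -1/8, 1, 10
The extremum is -6.
For every x in S, x >= -6. And -6 is in S, so it is attained.
Therefore inf(S) = -6.

-6


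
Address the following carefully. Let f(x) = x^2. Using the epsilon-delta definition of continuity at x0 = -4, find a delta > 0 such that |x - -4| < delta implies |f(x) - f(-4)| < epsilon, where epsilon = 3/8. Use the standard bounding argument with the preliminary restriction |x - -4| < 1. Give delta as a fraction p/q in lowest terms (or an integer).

Factor: |x^2 - (-4)^2| = |x - -4| * |x + -4|.
Impose |x - -4| < 1 first. Then |x + -4| = |(x - -4) + 2*(-4)| <= |x - -4| + 2*|-4| < 1 + 8 = 9.
So |x^2 - (-4)^2| < delta * 9.
We need delta * 9 <= 3/8, i.e. delta <= 3/8/9 = 1/24.
Since 1/24 < 1, this is tighter than 1; take delta = 1/24.
So delta = 1/24 works.

1/24


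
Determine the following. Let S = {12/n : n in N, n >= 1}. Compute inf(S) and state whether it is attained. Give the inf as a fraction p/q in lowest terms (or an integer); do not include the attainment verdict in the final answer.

Analysis:
- Values: 12, 6, 4, 3, ... strictly decreasing.
- The maximum is 12 (n=1); sup = 12 (attained).
- The set is bounded below by 0; 12/n -> 0 so 0 is the greatest lower bound.
- 0 is not in the set, so inf = 0 is not attained.
Conclusion: inf(S) = 0, not attained in S.

0


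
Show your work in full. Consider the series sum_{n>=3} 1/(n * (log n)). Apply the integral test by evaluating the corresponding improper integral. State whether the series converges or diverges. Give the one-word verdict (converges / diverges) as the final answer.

Let f(x) = 1/(x*log(x)). Then f is positive, continuous, and decreasing on [3, infinity), so the integral test applies.
Compute the improper integral int_{3}^infinity f(x) dx:
  antiderivative F(x) = log(log(x)).
  F(x) = log(log(x)) -> infinity as x -> infinity. The integral diverges, so by the integral test, the series diverges.

diverges


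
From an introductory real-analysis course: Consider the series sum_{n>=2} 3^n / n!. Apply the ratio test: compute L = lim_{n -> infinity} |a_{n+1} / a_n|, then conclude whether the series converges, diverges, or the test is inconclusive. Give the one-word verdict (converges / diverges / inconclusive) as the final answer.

Let a_n denote the general term. Form the ratio a_{n+1}/a_n and simplify:
a_{n+1}/a_n = 3/(n + 1)
Take the limit as n -> infinity: L = 0.
Since L = 0 < 1, the ratio test implies the series converges.

converges


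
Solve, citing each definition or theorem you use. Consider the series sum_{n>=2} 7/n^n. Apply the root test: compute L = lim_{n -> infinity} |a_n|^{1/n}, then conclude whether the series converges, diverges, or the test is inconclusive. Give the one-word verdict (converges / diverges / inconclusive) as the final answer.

Let a_n denote the general term. Form |a_n|^(1/n) and simplify:
|a_n|^(1/n) = 7^(1/n)/n
Take the limit as n -> infinity: L = 0.
Since L = 0 < 1, the root test implies convergence.

converges


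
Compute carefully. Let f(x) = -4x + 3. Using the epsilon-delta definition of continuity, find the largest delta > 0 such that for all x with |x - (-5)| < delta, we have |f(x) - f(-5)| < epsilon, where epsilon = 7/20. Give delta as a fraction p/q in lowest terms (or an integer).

We compute f(-5) = -4*(-5) + 3 = 23.
|f(x) - f(-5)| = |-4x + 3 - (23)| = |-4(x - (-5))| = 4|x - (-5)|.
We need 4|x - (-5)| < 7/20, i.e. |x - (-5)| < 7/20 / 4 = 7/80.
So any delta <= 7/80 works. Conversely, if delta > 7/80, then x = -5 + 7/80 satisfies |x - (-5)| = 7/80 < delta but |f(x) - f(-5)| = 4 * 7/80 = 7/20, which is not < 7/20; so no larger delta works.
Hence the largest such delta is 7/80.

7/80


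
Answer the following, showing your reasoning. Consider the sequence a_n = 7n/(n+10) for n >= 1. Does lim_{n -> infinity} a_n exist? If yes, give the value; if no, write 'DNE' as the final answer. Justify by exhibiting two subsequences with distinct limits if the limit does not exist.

Examine the behaviour of a_n along subsequences.
Even-n subsequence a_{2k} = 7(2k)/(2k+10) -> 7. Odd-n subsequence a_{2k+1} = 7(2k+1)/(2k+11) -> 7. Both tend to 7, which suggests the limit is 7; verify directly.
|a_n - 7| = |7n - 7(n+10)| / (n+10) = 70/(n+10) < 70/n for every n >= 1.
Given epsilon > 0, choose a positive integer N > 70/epsilon. Then for all n >= N, |a_n - 7| < 70/n <= 70/N < epsilon.
So by the definition of the limit, lim a_n exists and equals 7.

7


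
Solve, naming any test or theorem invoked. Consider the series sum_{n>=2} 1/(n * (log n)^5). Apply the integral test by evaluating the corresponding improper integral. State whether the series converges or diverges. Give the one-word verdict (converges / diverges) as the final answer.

Let f(x) = 1/(x*log(x)^5). Then f is positive, continuous, and decreasing on [2, infinity), so the integral test applies.
Compute the improper integral int_{2}^infinity f(x) dx:
  antiderivative F(x) = -1/(4*log(x)^4).
  F(x) -> 0 as x -> infinity.  int = 0 - F(2) = 1/(4*log(2)^4) < infinity. By the integral test, the series converges.

converges


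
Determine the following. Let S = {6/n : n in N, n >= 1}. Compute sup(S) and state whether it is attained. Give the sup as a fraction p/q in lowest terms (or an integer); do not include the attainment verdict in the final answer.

Analysis:
- Values: 6, 3, 2, 3/2, ... strictly decreasing.
- The maximum is 6 (n=1); sup = 6 (attained).
- The set is bounded below by 0; 6/n -> 0 so 0 is the greatest lower bound.
- 0 is not in the set, so inf = 0 is not attained.
Conclusion: sup(S) = 6, attained in S.

6


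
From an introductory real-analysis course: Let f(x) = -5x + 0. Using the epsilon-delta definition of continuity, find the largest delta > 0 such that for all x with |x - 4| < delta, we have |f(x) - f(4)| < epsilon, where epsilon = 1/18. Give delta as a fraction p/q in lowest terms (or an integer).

We compute f(4) = -5*(4) + 0 = -20.
|f(x) - f(4)| = |-5x + 0 - (-20)| = |-5(x - 4)| = 5|x - 4|.
We need 5|x - 4| < 1/18, i.e. |x - 4| < 1/18 / 5 = 1/90.
So any delta <= 1/90 works. Conversely, if delta > 1/90, then x = 4 + 1/90 satisfies |x - 4| = 1/90 < delta but |f(x) - f(4)| = 5 * 1/90 = 1/18, which is not < 1/18; so no larger delta works.
Hence the largest such delta is 1/90.

1/90


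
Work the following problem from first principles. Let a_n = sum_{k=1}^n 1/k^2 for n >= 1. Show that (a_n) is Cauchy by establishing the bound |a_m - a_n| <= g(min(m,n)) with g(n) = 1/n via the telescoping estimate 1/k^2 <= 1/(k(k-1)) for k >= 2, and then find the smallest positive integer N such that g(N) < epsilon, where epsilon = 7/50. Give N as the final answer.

For m > n >= 1: |a_m - a_n| = sum_{k=n+1}^m 1/k^2.
Use 1/k^2 <= 1/(k(k-1)) = 1/(k-1) - 1/k for k >= 2:
sum_{k=n+1}^m 1/k^2 <= sum_{k=n+1}^m (1/(k-1) - 1/k) = 1/n - 1/m <= 1/n.
By symmetry the same bound holds with n,m swapped, so |a_m - a_n| <= 1/min(m,n) = g(min(m,n)). Since g(n) -> 0, (a_n) is Cauchy.
Now solve g(N) < 7/50: 1/N < 7/50 <=> N > 1/(7/50) = 50/7.
The smallest integer strictly greater than 50/7 is N = 8.
Check: g(8) = 1/8 < 7/50; g(7) = 1/7 >= 7/50. So N = 8.

8


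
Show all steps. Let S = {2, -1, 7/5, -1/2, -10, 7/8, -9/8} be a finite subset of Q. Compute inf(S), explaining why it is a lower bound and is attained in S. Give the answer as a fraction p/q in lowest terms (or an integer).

S is finite, so inf(S) = min(S).
Sorted increasing:
-10, -9/8, -1, -1/2, 7/8, 7/5, 2
The extremum is -10.
For every x in S, x >= -10. And -10 is in S, so it is attained.
Therefore inf(S) = -10.

-10


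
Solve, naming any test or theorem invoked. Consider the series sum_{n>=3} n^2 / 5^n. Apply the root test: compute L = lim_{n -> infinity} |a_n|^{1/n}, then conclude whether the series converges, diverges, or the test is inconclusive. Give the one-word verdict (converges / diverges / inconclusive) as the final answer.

Let a_n denote the general term. Form |a_n|^(1/n) and simplify:
|a_n|^(1/n) = n^(2/n)/5
Take the limit as n -> infinity: L = 1/5.
Since L = 1/5 < 1, the root test implies convergence.

converges


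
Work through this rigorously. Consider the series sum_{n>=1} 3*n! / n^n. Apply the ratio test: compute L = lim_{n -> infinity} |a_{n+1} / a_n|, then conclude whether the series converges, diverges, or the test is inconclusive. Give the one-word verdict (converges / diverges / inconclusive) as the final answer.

Let a_n denote the general term. Form the ratio a_{n+1}/a_n and simplify:
a_{n+1}/a_n = (n/(n + 1))^n
Take the limit as n -> infinity: L = exp(-1).
Since L = exp(-1) < 1, the ratio test implies the series converges.

converges


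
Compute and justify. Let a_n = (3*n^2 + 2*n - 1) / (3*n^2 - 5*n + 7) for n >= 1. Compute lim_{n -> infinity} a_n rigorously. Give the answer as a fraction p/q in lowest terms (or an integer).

Divide numerator and denominator by n^2, the highest power:
numerator / n^2 = 3 + 2/n - 1/n^2
denominator / n^2 = 3 - 5/n + 7/n^2
As n -> infinity, all terms of the form c/n^k (k >= 1) tend to 0.
So numerator / n^2 -> 3 and denominator / n^2 -> 3.
Therefore lim a_n = 1.

1


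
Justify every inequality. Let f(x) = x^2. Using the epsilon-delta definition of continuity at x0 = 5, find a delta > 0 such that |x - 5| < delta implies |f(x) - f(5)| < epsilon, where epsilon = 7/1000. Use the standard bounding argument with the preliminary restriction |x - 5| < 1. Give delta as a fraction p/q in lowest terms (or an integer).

Factor: |x^2 - (5)^2| = |x - 5| * |x + 5|.
Impose |x - 5| < 1 first. Then |x + 5| = |(x - 5) + 2*(5)| <= |x - 5| + 2*|5| < 1 + 10 = 11.
So |x^2 - (5)^2| < delta * 11.
We need delta * 11 <= 7/1000, i.e. delta <= 7/1000/11 = 7/11000.
Since 7/11000 < 1, this is tighter than 1; take delta = 7/11000.
So delta = 7/11000 works.

7/11000


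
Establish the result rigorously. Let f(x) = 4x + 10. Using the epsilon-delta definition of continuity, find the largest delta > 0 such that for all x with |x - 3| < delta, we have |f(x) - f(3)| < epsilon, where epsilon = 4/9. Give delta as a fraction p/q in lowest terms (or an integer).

We compute f(3) = 4*(3) + 10 = 22.
|f(x) - f(3)| = |4x + 10 - (22)| = |4(x - 3)| = 4|x - 3|.
We need 4|x - 3| < 4/9, i.e. |x - 3| < 4/9 / 4 = 1/9.
So any delta <= 1/9 works. Conversely, if delta > 1/9, then x = 3 + 1/9 satisfies |x - 3| = 1/9 < delta but |f(x) - f(3)| = 4 * 1/9 = 4/9, which is not < 4/9; so no larger delta works.
Hence the largest such delta is 1/9.

1/9


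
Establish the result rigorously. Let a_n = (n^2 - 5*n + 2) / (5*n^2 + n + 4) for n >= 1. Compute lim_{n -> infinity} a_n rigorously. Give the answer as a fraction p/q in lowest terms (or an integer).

Divide numerator and denominator by n^2, the highest power:
numerator / n^2 = 1 - 5/n + 2/n^2
denominator / n^2 = 5 + 1/n + 4/n^2
As n -> infinity, all terms of the form c/n^k (k >= 1) tend to 0.
So numerator / n^2 -> 1 and denominator / n^2 -> 5.
Therefore lim a_n = 1/5.

1/5


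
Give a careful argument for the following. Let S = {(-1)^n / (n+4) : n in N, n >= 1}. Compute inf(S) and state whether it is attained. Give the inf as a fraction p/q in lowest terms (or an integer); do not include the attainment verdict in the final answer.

Analysis:
- Values: -1/5, 1/6, -1/7, 1/8, -1/9, ...
- Positive terms (even n): 1/(2+4), 1/(4+4), ... decreasing -> max = 1/6 (n=2).
- Negative terms (odd n): -1/(1+4), -1/(3+4), ... increasing -> min = -1/5 (n=1).
- So sup = 1/6 (attained at n=2); inf = -1/5 (attained at n=1).
Conclusion: inf(S) = -1/5, attained in S.

-1/5


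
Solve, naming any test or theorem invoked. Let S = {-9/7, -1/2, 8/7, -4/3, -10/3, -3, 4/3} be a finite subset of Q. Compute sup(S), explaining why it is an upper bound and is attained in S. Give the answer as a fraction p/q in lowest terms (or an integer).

S is finite, so sup(S) = max(S).
Sorted decreasing:
4/3, 8/7, -1/2, -9/7, -4/3, -3, -10/3
The extremum is 4/3.
For every x in S, x <= 4/3. And 4/3 is in S, so it is attained.
Therefore sup(S) = 4/3.

4/3


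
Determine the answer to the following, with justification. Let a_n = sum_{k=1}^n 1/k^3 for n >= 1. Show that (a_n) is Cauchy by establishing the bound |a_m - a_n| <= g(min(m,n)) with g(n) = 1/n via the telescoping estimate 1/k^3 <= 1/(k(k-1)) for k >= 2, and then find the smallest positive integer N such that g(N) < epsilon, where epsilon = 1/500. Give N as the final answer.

For m > n >= 1: |a_m - a_n| = sum_{k=n+1}^m 1/k^3.
Use 1/k^3 <= 1/(k(k-1)) = 1/(k-1) - 1/k for k >= 2 (which holds since k^3 >= k^2 >= k(k-1) for k >= 2):
sum_{k=n+1}^m 1/k^3 <= sum_{k=n+1}^m (1/(k-1) - 1/k) = 1/n - 1/m <= 1/n.
By symmetry the same bound holds with n,m swapped, so |a_m - a_n| <= 1/min(m,n) = g(min(m,n)). Since g(n) -> 0, (a_n) is Cauchy.
Now solve g(N) < 1/500: 1/N < 1/500 <=> N > 1/(1/500) = 500.
The smallest integer strictly greater than 500 is N = 501.
Check: g(501) = 1/501 < 1/500; g(500) = 1/500 >= 1/500. So N = 501.

501


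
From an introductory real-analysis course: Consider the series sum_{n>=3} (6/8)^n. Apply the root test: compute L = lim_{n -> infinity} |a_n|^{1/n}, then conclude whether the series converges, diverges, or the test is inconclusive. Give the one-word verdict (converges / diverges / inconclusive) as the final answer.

Let a_n denote the general term. Form |a_n|^(1/n) and simplify:
|a_n|^(1/n) = 3/4
Take the limit as n -> infinity: L = 3/4.
Since L = 3/4 < 1, the root test implies convergence.

converges


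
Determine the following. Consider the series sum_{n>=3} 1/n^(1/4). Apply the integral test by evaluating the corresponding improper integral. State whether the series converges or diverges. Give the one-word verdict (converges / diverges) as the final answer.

Let f(x) = x^(-1/4). Then f is positive, continuous, and decreasing on [3, infinity), so the integral test applies.
Compute the improper integral int_{3}^infinity f(x) dx:
  antiderivative F(x) = 4*x^(3/4)/3.
  As x -> infinity, F(x) -> infinity (since p = 1/4 < 1).
  So the integral diverges. By the integral test, the series diverges.

diverges


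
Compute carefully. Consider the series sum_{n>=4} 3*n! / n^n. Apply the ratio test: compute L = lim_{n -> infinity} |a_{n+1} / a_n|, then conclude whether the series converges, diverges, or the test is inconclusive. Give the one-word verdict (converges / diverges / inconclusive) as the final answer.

Let a_n denote the general term. Form the ratio a_{n+1}/a_n and simplify:
a_{n+1}/a_n = (n/(n + 1))^n
Take the limit as n -> infinity: L = exp(-1).
Since L = exp(-1) < 1, the ratio test implies the series converges.

converges


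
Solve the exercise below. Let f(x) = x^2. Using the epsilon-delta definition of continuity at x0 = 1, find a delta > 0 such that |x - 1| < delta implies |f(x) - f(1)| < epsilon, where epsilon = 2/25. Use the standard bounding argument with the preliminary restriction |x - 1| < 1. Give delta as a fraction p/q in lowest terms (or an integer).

Factor: |x^2 - (1)^2| = |x - 1| * |x + 1|.
Impose |x - 1| < 1 first. Then |x + 1| = |(x - 1) + 2*(1)| <= |x - 1| + 2*|1| < 1 + 2 = 3.
So |x^2 - (1)^2| < delta * 3.
We need delta * 3 <= 2/25, i.e. delta <= 2/25/3 = 2/75.
Since 2/75 < 1, this is tighter than 1; take delta = 2/75.
So delta = 2/75 works.

2/75


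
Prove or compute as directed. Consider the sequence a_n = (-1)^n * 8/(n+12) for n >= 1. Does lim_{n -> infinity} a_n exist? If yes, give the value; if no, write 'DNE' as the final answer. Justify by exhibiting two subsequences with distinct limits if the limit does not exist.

Examine the behaviour of a_n along subsequences.
Even-n subsequence a_{2k} = 8/(2k+12) -> 0. Odd-n subsequence a_{2k+1} = -8/(2k+13) -> 0. Both tend to 0, which suggests the limit is 0; verify directly.
|a_n - 0| = 8/(n+12) < 8/n for every n >= 1.
Given epsilon > 0, choose a positive integer N > 8/epsilon. Then for all n >= N, |a_n| < 8/n <= 8/N < epsilon.
So by the definition of the limit, lim a_n exists and equals 0.

0


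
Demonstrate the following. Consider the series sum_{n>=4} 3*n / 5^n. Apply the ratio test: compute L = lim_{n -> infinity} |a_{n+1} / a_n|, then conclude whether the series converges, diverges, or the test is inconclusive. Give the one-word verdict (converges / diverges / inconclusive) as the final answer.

Let a_n denote the general term. Form the ratio a_{n+1}/a_n and simplify:
a_{n+1}/a_n = (n + 1)/(5*n)
Take the limit as n -> infinity: L = 1/5.
Since L = 1/5 < 1, the ratio test implies the series converges.

converges


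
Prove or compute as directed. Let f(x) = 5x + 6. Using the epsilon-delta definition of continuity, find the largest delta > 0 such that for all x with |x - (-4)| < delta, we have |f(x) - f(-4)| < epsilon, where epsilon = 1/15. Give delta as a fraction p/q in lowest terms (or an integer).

We compute f(-4) = 5*(-4) + 6 = -14.
|f(x) - f(-4)| = |5x + 6 - (-14)| = |5(x - (-4))| = 5|x - (-4)|.
We need 5|x - (-4)| < 1/15, i.e. |x - (-4)| < 1/15 / 5 = 1/75.
So any delta <= 1/75 works. Conversely, if delta > 1/75, then x = -4 + 1/75 satisfies |x - (-4)| = 1/75 < delta but |f(x) - f(-4)| = 5 * 1/75 = 1/15, which is not < 1/15; so no larger delta works.
Hence the largest such delta is 1/75.

1/75


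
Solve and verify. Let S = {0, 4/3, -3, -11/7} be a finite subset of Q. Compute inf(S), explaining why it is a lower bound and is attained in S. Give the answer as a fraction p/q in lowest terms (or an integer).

S is finite, so inf(S) = min(S).
Sorted increasing:
-3, -11/7, 0, 4/3
The extremum is -3.
For every x in S, x >= -3. And -3 is in S, so it is attained.
Therefore inf(S) = -3.

-3


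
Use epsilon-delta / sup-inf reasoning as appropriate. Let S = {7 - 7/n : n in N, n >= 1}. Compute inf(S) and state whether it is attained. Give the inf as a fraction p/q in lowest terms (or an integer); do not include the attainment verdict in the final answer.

Analysis:
- Values: 0, 7/2, 14/3, 21/4, ... strictly increasing.
- Minimum is 0 (n=1); inf = 0 (attained).
- 7 - 7/n -> 7 from below; sup = 7, not attained.
Conclusion: inf(S) = 0, attained in S.

0


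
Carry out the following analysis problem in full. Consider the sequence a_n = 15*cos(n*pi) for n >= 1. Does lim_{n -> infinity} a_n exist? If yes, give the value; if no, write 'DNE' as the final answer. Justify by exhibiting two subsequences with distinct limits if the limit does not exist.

Examine the behaviour of a_n along subsequences.
cos(n*pi) = (-1)^n, so a_n = 15*(-1)^n. a_{2k} = 15 -> 15. a_{2k+1} = -15 -> -15.
Since these two subsequential limits are 15 and -15, distinct, the full sequence cannot converge (a convergent sequence has all subsequences tending to the same limit). So lim a_n does not exist.

DNE


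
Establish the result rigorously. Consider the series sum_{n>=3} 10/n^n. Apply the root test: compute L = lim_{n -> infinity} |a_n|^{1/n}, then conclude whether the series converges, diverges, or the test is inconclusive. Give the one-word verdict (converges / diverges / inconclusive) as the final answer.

Let a_n denote the general term. Form |a_n|^(1/n) and simplify:
|a_n|^(1/n) = 10^(1/n)/n
Take the limit as n -> infinity: L = 0.
Since L = 0 < 1, the root test implies convergence.

converges


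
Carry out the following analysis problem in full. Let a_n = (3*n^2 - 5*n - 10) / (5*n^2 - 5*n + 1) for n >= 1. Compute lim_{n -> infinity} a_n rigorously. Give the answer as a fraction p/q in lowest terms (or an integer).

Divide numerator and denominator by n^2, the highest power:
numerator / n^2 = 3 - 5/n - 10/n^2
denominator / n^2 = 5 - 5/n + n^(-2)
As n -> infinity, all terms of the form c/n^k (k >= 1) tend to 0.
So numerator / n^2 -> 3 and denominator / n^2 -> 5.
Therefore lim a_n = 3/5.

3/5


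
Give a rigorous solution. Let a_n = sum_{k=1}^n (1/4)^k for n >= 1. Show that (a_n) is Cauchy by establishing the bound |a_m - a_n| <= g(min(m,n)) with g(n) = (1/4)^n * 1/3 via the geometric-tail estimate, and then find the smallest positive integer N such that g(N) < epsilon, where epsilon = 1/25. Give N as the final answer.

For m > n >= 1: |a_m - a_n| = sum_{k=n+1}^m (1/4)^k < sum_{k=n+1}^infinity (1/4)^k = (1/4)^(n+1) / (1 - 1/4) = (1/4)^n * (1/4) * (4/3) = (1/4)^n * 1/3.
So g(n) = (1/4)^n / 3. Since g(n) -> 0, (a_n) is Cauchy.
Now solve g(N) < 1/25: (1/4)^N / 3 < 1/25 <=> 4^N > 1 / (3 * 1/25) = 25/3.
Check powers of 4: 4^1 = 4 <= 25/3, 4^2 = 16 > 25/3.
So the smallest such N is 2. Check: g(2) = 1/(3 * 16) = 1/48 < 1/25.

2


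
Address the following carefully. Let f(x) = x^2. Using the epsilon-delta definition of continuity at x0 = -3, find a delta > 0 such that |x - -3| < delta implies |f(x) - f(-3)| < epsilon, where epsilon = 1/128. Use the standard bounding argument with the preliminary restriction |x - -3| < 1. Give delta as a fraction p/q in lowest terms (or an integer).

Factor: |x^2 - (-3)^2| = |x - -3| * |x + -3|.
Impose |x - -3| < 1 first. Then |x + -3| = |(x - -3) + 2*(-3)| <= |x - -3| + 2*|-3| < 1 + 6 = 7.
So |x^2 - (-3)^2| < delta * 7.
We need delta * 7 <= 1/128, i.e. delta <= 1/128/7 = 1/896.
Since 1/896 < 1, this is tighter than 1; take delta = 1/896.
So delta = 1/896 works.

1/896


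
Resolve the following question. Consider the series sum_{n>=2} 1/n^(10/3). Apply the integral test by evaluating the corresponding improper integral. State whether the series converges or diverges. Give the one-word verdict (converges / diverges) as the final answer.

Let f(x) = x^(-10/3). Then f is positive, continuous, and decreasing on [2, infinity), so the integral test applies.
Compute the improper integral int_{2}^infinity f(x) dx:
  antiderivative F(x) = -3/(7*x^(7/3)).
  As x -> infinity, F(x) -> 0 (since p = 10/3 > 1).
  So int = F(infinity) - F(2) = 0 - (-3*2^(2/3)/56) = 3*2^(2/3)/56.
  Finite, so by the integral test, the series converges.

converges


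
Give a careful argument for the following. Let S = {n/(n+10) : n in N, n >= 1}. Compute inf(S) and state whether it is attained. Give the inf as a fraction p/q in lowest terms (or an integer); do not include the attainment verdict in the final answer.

Analysis:
- Values: 1/11, 1/6, 3/13, 2/7, ... strictly increasing.
- Minimum is 1/11 (n=1); inf = 1/11 (attained).
- n/(n+10) = 1 - 10/(n+10) -> 1 from below as n -> infinity, and never equals 1.
- So sup = 1 (not attained).
Conclusion: inf(S) = 1/11, attained in S.

1/11


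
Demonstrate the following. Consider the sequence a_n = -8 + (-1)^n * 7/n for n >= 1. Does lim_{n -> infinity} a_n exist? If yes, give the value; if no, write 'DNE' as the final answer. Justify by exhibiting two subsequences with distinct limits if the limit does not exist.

Examine the behaviour of a_n along subsequences.
Even-n subsequence a_{2k} = -8 + 7/(2k) -> -8. Odd-n subsequence a_{2k+1} = -8 - 7/(2k+1) -> -8. Both tend to -8, which suggests the limit is -8; verify directly.
|a_n - (-8)| = |(-1)^n * 7/n| = 7/n for every n >= 1.
Given epsilon > 0, choose a positive integer N > 7/epsilon. Then for all n >= N, |a_n - (-8)| = 7/n <= 7/N < epsilon.
So by the definition of the limit, lim a_n exists and equals -8.

-8


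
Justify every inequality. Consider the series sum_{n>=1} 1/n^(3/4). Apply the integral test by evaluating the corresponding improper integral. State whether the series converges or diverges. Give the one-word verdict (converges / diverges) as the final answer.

Let f(x) = x^(-3/4). Then f is positive, continuous, and decreasing on [1, infinity), so the integral test applies.
Compute the improper integral int_{1}^infinity f(x) dx:
  antiderivative F(x) = 4*x^(1/4).
  As x -> infinity, F(x) -> infinity (since p = 3/4 < 1).
  So the integral diverges. By the integral test, the series diverges.

diverges


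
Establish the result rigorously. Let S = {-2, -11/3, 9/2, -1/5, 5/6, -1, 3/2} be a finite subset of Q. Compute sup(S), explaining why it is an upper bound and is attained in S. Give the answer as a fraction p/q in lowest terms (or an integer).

S is finite, so sup(S) = max(S).
Sorted decreasing:
9/2, 3/2, 5/6, -1/5, -1, -2, -11/3
The extremum is 9/2.
For every x in S, x <= 9/2. And 9/2 is in S, so it is attained.
Therefore sup(S) = 9/2.

9/2


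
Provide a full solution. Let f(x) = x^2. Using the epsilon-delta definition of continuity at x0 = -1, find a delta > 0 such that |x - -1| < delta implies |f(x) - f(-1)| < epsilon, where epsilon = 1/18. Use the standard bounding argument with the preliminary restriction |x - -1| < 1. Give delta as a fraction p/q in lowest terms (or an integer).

Factor: |x^2 - (-1)^2| = |x - -1| * |x + -1|.
Impose |x - -1| < 1 first. Then |x + -1| = |(x - -1) + 2*(-1)| <= |x - -1| + 2*|-1| < 1 + 2 = 3.
So |x^2 - (-1)^2| < delta * 3.
We need delta * 3 <= 1/18, i.e. delta <= 1/18/3 = 1/54.
Since 1/54 < 1, this is tighter than 1; take delta = 1/54.
So delta = 1/54 works.

1/54


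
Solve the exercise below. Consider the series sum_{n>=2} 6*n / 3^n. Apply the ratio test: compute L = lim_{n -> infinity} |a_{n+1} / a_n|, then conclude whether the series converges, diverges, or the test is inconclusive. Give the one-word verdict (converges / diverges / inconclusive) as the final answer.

Let a_n denote the general term. Form the ratio a_{n+1}/a_n and simplify:
a_{n+1}/a_n = (n + 1)/(3*n)
Take the limit as n -> infinity: L = 1/3.
Since L = 1/3 < 1, the ratio test implies the series converges.

converges


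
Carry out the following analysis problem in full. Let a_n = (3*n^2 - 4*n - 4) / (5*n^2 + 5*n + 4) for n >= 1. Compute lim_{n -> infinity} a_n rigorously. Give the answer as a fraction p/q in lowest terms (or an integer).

Divide numerator and denominator by n^2, the highest power:
numerator / n^2 = 3 - 4/n - 4/n^2
denominator / n^2 = 5 + 5/n + 4/n^2
As n -> infinity, all terms of the form c/n^k (k >= 1) tend to 0.
So numerator / n^2 -> 3 and denominator / n^2 -> 5.
Therefore lim a_n = 3/5.

3/5


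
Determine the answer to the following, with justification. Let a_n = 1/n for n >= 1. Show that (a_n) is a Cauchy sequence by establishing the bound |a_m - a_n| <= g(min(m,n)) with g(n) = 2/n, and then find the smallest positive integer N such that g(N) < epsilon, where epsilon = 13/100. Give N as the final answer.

For any m, n >= 1, by the triangle inequality:
|a_m - a_n| = |1/m - 1/n| <= 1/m + 1/n <= 2/min(m,n).
So g(n) = 2/n bounds the Cauchy difference. Since g(n) -> 0, (a_n) is Cauchy.
Now solve g(N) < 13/100: 2/N < 13/100 <=> N > 2 / (13/100) = 200/13.
The smallest integer strictly greater than 200/13 is N = 16.
Check: g(16) = 2/16 = 1/8 < 13/100; g(15) = 2/15 >= 13/100. So N = 16.

16


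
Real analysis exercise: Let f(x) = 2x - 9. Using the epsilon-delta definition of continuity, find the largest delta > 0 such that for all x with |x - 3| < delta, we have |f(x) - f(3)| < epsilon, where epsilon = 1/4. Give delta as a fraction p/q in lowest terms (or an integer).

We compute f(3) = 2*(3) - 9 = -3.
|f(x) - f(3)| = |2x - 9 - (-3)| = |2(x - 3)| = 2|x - 3|.
We need 2|x - 3| < 1/4, i.e. |x - 3| < 1/4 / 2 = 1/8.
So any delta <= 1/8 works. Conversely, if delta > 1/8, then x = 3 + 1/8 satisfies |x - 3| = 1/8 < delta but |f(x) - f(3)| = 2 * 1/8 = 1/4, which is not < 1/4; so no larger delta works.
Hence the largest such delta is 1/8.

1/8


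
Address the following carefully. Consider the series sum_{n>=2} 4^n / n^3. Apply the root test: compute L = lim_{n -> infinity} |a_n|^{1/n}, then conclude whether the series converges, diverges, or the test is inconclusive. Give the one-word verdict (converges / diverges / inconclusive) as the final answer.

Let a_n denote the general term. Form |a_n|^(1/n) and simplify:
|a_n|^(1/n) = 4/n^(3/n)
Take the limit as n -> infinity: L = 4.
Since L = 4 > 1, the root test implies divergence.

diverges


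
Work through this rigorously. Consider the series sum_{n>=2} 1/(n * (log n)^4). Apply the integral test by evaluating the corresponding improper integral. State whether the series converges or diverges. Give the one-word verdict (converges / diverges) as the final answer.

Let f(x) = 1/(x*log(x)^4). Then f is positive, continuous, and decreasing on [2, infinity), so the integral test applies.
Compute the improper integral int_{2}^infinity f(x) dx:
  antiderivative F(x) = -1/(3*log(x)^3).
  F(x) -> 0 as x -> infinity.  int = 0 - F(2) = 1/(3*log(2)^3) < infinity. By the integral test, the series converges.

converges


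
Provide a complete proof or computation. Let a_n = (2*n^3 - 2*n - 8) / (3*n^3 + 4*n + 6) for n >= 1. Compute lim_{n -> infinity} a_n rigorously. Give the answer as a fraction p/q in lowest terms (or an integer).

Divide numerator and denominator by n^3, the highest power:
numerator / n^3 = 2 - 2/n^2 - 8/n^3
denominator / n^3 = 3 + 4/n^2 + 6/n^3
As n -> infinity, all terms of the form c/n^k (k >= 1) tend to 0.
So numerator / n^3 -> 2 and denominator / n^3 -> 3.
Therefore lim a_n = 2/3.

2/3


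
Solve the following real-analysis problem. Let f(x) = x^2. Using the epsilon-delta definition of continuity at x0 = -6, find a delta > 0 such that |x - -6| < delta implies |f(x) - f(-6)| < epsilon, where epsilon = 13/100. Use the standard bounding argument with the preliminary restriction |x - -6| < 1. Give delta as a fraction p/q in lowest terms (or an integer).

Factor: |x^2 - (-6)^2| = |x - -6| * |x + -6|.
Impose |x - -6| < 1 first. Then |x + -6| = |(x - -6) + 2*(-6)| <= |x - -6| + 2*|-6| < 1 + 12 = 13.
So |x^2 - (-6)^2| < delta * 13.
We need delta * 13 <= 13/100, i.e. delta <= 13/100/13 = 1/100.
Since 1/100 < 1, this is tighter than 1; take delta = 1/100.
So delta = 1/100 works.

1/100


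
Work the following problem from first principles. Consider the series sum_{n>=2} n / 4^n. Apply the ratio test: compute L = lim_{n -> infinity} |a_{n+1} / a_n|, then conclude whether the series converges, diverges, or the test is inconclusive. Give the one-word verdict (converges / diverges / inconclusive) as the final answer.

Let a_n denote the general term. Form the ratio a_{n+1}/a_n and simplify:
a_{n+1}/a_n = (n + 1)/(4*n)
Take the limit as n -> infinity: L = 1/4.
Since L = 1/4 < 1, the ratio test implies the series converges.

converges


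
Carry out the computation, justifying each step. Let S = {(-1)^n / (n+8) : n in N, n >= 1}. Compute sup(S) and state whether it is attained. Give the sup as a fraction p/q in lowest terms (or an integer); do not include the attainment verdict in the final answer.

Analysis:
- Values: -1/9, 1/10, -1/11, 1/12, -1/13, ...
- Positive terms (even n): 1/(2+8), 1/(4+8), ... decreasing -> max = 1/10 (n=2).
- Negative terms (odd n): -1/(1+8), -1/(3+8), ... increasing -> min = -1/9 (n=1).
- So sup = 1/10 (attained at n=2); inf = -1/9 (attained at n=1).
Conclusion: sup(S) = 1/10, attained in S.

1/10


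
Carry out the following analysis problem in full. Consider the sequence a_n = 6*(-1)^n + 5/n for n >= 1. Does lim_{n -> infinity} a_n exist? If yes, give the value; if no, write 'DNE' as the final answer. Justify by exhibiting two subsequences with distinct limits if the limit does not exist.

Examine the behaviour of a_n along subsequences.
a_{2k} = 6 + 5/(2k) -> 6. a_{2k+1} = -6 + 5/(2k+1) -> -6.
Since these two subsequential limits are 6 and -6, distinct, the full sequence cannot converge (a convergent sequence has all subsequences tending to the same limit). So lim a_n does not exist.

DNE


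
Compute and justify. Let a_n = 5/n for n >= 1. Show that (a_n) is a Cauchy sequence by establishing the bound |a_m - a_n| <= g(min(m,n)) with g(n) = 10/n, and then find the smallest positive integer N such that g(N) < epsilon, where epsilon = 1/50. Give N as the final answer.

For any m, n >= 1, by the triangle inequality:
|a_m - a_n| = |5/m - 5/n| <= 5*1/m + 5*1/n <= 10/min(m,n).
So g(n) = 10/n bounds the Cauchy difference. Since g(n) -> 0, (a_n) is Cauchy.
Now solve g(N) < 1/50: 10/N < 1/50 <=> N > 10 / (1/50) = 500.
The smallest integer strictly greater than 500 is N = 501.
Check: g(501) = 10/501 = 10/501 < 1/50; g(500) = 1/50 >= 1/50. So N = 501.

501


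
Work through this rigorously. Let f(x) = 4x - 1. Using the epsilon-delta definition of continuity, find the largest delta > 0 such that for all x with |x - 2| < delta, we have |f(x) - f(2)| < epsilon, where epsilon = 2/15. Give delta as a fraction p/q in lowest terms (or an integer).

We compute f(2) = 4*(2) - 1 = 7.
|f(x) - f(2)| = |4x - 1 - (7)| = |4(x - 2)| = 4|x - 2|.
We need 4|x - 2| < 2/15, i.e. |x - 2| < 2/15 / 4 = 1/30.
So any delta <= 1/30 works. Conversely, if delta > 1/30, then x = 2 + 1/30 satisfies |x - 2| = 1/30 < delta but |f(x) - f(2)| = 4 * 1/30 = 2/15, which is not < 2/15; so no larger delta works.
Hence the largest such delta is 1/30.

1/30


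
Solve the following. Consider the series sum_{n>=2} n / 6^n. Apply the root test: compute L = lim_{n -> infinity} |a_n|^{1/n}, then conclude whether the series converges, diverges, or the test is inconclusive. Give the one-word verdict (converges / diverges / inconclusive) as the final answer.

Let a_n denote the general term. Form |a_n|^(1/n) and simplify:
|a_n|^(1/n) = n^(1/n)/6
Take the limit as n -> infinity: L = 1/6.
Since L = 1/6 < 1, the root test implies convergence.

converges


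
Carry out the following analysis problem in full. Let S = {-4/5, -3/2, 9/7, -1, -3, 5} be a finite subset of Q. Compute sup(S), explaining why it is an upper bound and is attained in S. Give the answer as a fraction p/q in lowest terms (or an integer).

S is finite, so sup(S) = max(S).
Sorted decreasing:
5, 9/7, -4/5, -1, -3/2, -3
The extremum is 5.
For every x in S, x <= 5. And 5 is in S, so it is attained.
Therefore sup(S) = 5.

5


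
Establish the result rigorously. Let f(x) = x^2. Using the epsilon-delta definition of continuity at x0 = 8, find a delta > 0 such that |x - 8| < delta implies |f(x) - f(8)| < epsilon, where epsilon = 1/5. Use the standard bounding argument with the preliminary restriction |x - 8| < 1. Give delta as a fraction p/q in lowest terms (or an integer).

Factor: |x^2 - (8)^2| = |x - 8| * |x + 8|.
Impose |x - 8| < 1 first. Then |x + 8| = |(x - 8) + 2*(8)| <= |x - 8| + 2*|8| < 1 + 16 = 17.
So |x^2 - (8)^2| < delta * 17.
We need delta * 17 <= 1/5, i.e. delta <= 1/5/17 = 1/85.
Since 1/85 < 1, this is tighter than 1; take delta = 1/85.
So delta = 1/85 works.

1/85


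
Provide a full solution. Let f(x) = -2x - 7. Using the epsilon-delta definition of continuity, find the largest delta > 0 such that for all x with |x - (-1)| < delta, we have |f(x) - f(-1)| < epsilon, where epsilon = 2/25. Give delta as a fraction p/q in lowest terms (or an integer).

We compute f(-1) = -2*(-1) - 7 = -5.
|f(x) - f(-1)| = |-2x - 7 - (-5)| = |-2(x - (-1))| = 2|x - (-1)|.
We need 2|x - (-1)| < 2/25, i.e. |x - (-1)| < 2/25 / 2 = 1/25.
So any delta <= 1/25 works. Conversely, if delta > 1/25, then x = -1 + 1/25 satisfies |x - (-1)| = 1/25 < delta but |f(x) - f(-1)| = 2 * 1/25 = 2/25, which is not < 2/25; so no larger delta works.
Hence the largest such delta is 1/25.

1/25
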